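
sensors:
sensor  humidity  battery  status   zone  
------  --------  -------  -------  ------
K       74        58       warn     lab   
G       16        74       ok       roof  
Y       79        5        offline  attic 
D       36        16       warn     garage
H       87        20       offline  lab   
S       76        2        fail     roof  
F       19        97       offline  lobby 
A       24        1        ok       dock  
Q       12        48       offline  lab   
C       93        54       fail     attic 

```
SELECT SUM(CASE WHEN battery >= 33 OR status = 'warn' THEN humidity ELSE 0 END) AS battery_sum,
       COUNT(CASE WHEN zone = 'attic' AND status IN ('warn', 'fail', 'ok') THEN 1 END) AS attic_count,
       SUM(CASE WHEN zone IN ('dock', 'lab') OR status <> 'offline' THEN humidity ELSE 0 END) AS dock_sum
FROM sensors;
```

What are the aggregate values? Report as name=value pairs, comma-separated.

[battery_sum: battery >= 33 OR status = 'warn']
sensor=K: ✓ → 74
sensor=G: ✓ → 16
sensor=Y: ✗
sensor=D: ✓ → 36
sensor=H: ✗
sensor=S: ✗
sensor=F: ✓ → 19
sensor=A: ✗
sensor=Q: ✓ → 12
sensor=C: ✓ → 93
battery_sum = 74 + 16 + 36 + 19 + 12 + 93 = 250
—
[attic_count: zone = 'attic' AND status IN ('warn', 'fail', 'ok')]
sensor=K: ✗
sensor=G: ✗
sensor=Y: ✗
sensor=D: ✗
sensor=H: ✗
sensor=S: ✗
sensor=F: ✗
sensor=A: ✗
sensor=Q: ✗
sensor=C: ✓ → 1
attic_count = COUNT(1) = 1
—
[dock_sum: zone IN ('dock', 'lab') OR status <> 'offline']
sensor=K: ✓ → 74
sensor=G: ✓ → 16
sensor=Y: ✗
sensor=D: ✓ → 36
sensor=H: ✓ → 87
sensor=S: ✓ → 76
sensor=F: ✗
sensor=A: ✓ → 24
sensor=Q: ✓ → 12
sensor=C: ✓ → 93
dock_sum = 74 + 16 + 36 + 87 + 76 + 24 + 12 + 93 = 418

battery_sum=250, attic_count=1, dock_sum=418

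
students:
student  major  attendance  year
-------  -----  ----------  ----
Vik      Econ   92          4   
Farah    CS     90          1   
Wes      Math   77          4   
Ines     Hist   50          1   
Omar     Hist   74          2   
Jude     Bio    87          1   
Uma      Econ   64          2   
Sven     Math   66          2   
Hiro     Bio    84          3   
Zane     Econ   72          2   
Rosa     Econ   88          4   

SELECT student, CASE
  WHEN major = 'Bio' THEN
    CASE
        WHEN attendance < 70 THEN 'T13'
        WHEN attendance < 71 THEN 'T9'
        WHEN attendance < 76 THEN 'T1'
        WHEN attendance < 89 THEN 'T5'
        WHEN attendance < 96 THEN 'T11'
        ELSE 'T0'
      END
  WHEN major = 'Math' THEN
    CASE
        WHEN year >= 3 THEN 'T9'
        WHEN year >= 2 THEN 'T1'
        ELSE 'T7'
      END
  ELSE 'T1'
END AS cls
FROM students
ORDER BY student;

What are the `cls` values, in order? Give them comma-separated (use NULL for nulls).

student=Farah: major='CS' → outer ELSE → T1
student=Hiro: major='Bio' → inner[attendance < 89] → T5
student=Ines: major='Hist' → outer ELSE → T1
student=Jude: major='Bio' → inner[attendance < 89] → T5
student=Omar: major='Hist' → outer ELSE → T1
student=Rosa: major='Econ' → outer ELSE → T1
student=Sven: major='Math' → inner[year >= 2] → T1
student=Uma: major='Econ' → outer ELSE → T1
student=Vik: major='Econ' → outer ELSE → T1
student=Wes: major='Math' → inner[year >= 3] → T9
student=Zane: major='Econ' → outer ELSE → T1

T1, T5, T1, T5, T1, T1, T1, T1, T1, T9, T1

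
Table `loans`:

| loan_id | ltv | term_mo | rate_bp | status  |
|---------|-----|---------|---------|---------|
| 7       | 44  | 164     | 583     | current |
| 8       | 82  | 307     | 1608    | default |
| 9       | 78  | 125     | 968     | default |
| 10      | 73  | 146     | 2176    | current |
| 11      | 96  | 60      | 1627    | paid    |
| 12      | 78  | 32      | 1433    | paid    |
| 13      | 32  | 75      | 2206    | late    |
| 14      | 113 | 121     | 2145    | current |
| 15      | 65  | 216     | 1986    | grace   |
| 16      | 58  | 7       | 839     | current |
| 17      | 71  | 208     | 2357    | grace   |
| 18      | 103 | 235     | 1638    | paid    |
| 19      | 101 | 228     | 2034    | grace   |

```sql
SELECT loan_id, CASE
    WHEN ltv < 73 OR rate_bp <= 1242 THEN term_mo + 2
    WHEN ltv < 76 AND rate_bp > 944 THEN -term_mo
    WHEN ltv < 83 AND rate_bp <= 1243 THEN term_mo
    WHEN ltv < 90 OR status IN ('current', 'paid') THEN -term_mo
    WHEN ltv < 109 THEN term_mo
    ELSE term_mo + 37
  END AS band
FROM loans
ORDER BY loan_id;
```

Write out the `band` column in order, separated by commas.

loan_id=7: ltv < 73 OR rate_bp <= 1242 → 166
loan_id=8: ltv < 90 OR status IN ('current', 'paid') → -307
loan_id=9: ltv < 73 OR rate_bp <= 1242 → 127
loan_id=10: ltv < 76 AND rate_bp > 944 → -146
loan_id=11: ltv < 90 OR status IN ('current', 'paid') → -60
loan_id=12: ltv < 90 OR status IN ('current', 'paid') → -32
loan_id=13: ltv < 73 OR rate_bp <= 1242 → 77
loan_id=14: ltv < 90 OR status IN ('current', 'paid') → -121
loan_id=15: ltv < 73 OR rate_bp <= 1242 → 218
loan_id=16: ltv < 73 OR rate_bp <= 1242 → 9
loan_id=17: ltv < 73 OR rate_bp <= 1242 → 210
loan_id=18: ltv < 90 OR status IN ('current', 'paid') → -235
loan_id=19: ltv < 109 → 228

166, -307, 127, -146, -60, -32, 77, -121, 218, 9, 210, -235, 228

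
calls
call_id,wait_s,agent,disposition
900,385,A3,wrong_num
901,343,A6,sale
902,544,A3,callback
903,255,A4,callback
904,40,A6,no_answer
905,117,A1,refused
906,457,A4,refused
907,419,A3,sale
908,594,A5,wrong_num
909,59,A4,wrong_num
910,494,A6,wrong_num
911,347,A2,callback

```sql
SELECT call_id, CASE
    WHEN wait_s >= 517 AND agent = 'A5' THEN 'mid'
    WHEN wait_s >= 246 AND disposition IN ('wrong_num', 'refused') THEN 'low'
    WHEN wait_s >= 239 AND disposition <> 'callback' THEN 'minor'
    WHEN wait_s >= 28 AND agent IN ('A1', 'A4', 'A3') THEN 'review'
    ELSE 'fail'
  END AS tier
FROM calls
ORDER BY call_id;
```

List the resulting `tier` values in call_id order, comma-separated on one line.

call_id=900: wait_s >= 246 AND disposition IN ('wrong_num', 'refused') → low
call_id=901: wait_s >= 239 AND disposition <> 'callback' → minor
call_id=902: wait_s >= 28 AND agent IN ('A1', 'A4', 'A3') → review
call_id=903: wait_s >= 28 AND agent IN ('A1', 'A4', 'A3') → review
call_id=904: ELSE → fail
call_id=905: wait_s >= 28 AND agent IN ('A1', 'A4', 'A3') → review
call_id=906: wait_s >= 246 AND disposition IN ('wrong_num', 'refused') → low
call_id=907: wait_s >= 239 AND disposition <> 'callback' → minor
call_id=908: wait_s >= 517 AND agent = 'A5' → mid
call_id=909: wait_s >= 28 AND agent IN ('A1', 'A4', 'A3') → review
call_id=910: wait_s >= 246 AND disposition IN ('wrong_num', 'refused') → low
call_id=911: ELSE → fail

low, minor, review, review, fail, review, low, minor, mid, review, low, fail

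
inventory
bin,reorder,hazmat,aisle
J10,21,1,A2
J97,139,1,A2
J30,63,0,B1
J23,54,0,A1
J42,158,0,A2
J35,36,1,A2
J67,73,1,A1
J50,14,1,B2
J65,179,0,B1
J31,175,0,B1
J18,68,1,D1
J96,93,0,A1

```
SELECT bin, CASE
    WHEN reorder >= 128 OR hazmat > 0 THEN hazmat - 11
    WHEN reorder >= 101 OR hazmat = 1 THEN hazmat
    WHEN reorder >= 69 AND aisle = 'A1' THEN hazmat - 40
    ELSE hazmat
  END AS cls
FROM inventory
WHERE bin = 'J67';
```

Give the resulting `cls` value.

-10

bin = J67: reorder=73, hazmat=1, aisle=A1.
reorder >= 128 OR hazmat > 0 → true → -10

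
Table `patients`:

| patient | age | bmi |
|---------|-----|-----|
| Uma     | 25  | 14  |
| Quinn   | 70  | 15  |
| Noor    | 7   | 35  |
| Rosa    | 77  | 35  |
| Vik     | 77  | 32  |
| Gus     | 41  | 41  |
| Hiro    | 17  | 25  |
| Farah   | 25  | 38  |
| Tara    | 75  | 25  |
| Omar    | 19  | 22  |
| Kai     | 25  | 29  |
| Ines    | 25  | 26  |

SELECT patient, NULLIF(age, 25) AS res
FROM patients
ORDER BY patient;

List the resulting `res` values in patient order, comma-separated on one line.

patient=Farah: age=25 vs 25: equal → NULL
patient=Gus: age=41 vs 25: differ → 41
patient=Hiro: age=17 vs 25: differ → 17
patient=Ines: age=25 vs 25: equal → NULL
patient=Kai: age=25 vs 25: equal → NULL
patient=Noor: age=7 vs 25: differ → 7
patient=Omar: age=19 vs 25: differ → 19
patient=Quinn: age=70 vs 25: differ → 70
patient=Rosa: age=77 vs 25: differ → 77
patient=Tara: age=75 vs 25: differ → 75
patient=Uma: age=25 vs 25: equal → NULL
patient=Vik: age=77 vs 25: differ → 77

NULL, 41, 17, NULL, NULL, 7, 19, 70, 77, 75, NULL, 77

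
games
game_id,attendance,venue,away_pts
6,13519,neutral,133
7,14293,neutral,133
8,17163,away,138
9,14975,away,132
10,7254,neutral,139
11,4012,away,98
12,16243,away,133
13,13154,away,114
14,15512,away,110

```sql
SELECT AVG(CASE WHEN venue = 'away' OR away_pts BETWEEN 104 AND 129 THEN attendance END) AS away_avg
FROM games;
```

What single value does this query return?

game_id=6: ✗
game_id=7: ✗
game_id=8: ✓ → 17163
game_id=9: ✓ → 14975
game_id=10: ✗
game_id=11: ✓ → 4012
game_id=12: ✓ → 16243
game_id=13: ✓ → 13154
game_id=14: ✓ → 15512
away_avg = (17163 + 14975 + 4012 + 16243 + 13154 + 15512) / 6 = 13509.8333333333

13509.8333333333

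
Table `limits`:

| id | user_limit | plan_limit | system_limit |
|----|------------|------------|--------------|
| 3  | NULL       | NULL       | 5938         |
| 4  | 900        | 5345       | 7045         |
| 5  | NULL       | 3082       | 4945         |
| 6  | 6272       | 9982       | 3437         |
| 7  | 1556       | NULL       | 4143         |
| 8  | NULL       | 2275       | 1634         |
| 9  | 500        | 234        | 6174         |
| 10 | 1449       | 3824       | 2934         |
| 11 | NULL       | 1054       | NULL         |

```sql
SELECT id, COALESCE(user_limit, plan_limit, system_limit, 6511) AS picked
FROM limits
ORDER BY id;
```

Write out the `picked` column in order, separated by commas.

5938, 900, 3082, 6272, 1556, 2275, 500, 1449, 1054

id=3: user_limit=NULL, plan_limit=NULL, system_limit=5938 → 5938
id=4: user_limit=900 → 900
id=5: user_limit=NULL, plan_limit=3082 → 3082
id=6: user_limit=6272 → 6272
id=7: user_limit=1556 → 1556
id=8: user_limit=NULL, plan_limit=2275 → 2275
id=9: user_limit=500 → 500
id=10: user_limit=1449 → 1449
id=11: user_limit=NULL, plan_limit=1054 → 1054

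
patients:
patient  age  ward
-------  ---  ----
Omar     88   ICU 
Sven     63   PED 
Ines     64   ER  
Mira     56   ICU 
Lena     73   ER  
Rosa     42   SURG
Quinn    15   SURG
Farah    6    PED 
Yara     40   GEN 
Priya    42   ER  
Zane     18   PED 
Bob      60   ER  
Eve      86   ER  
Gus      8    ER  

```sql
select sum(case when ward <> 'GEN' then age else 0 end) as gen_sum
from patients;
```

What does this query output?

patient=Omar: ✓ → 88
patient=Sven: ✓ → 63
patient=Ines: ✓ → 64
patient=Mira: ✓ → 56
patient=Lena: ✓ → 73
patient=Rosa: ✓ → 42
patient=Quinn: ✓ → 15
patient=Farah: ✓ → 6
patient=Yara: ✗
patient=Priya: ✓ → 42
patient=Zane: ✓ → 18
patient=Bob: ✓ → 60
patient=Eve: ✓ → 86
patient=Gus: ✓ → 8
gen_sum = 88 + 63 + 64 + 56 + 73 + 42 + 15 + 6 + 42 + 18 + 60 + 86 + 8 = 621

621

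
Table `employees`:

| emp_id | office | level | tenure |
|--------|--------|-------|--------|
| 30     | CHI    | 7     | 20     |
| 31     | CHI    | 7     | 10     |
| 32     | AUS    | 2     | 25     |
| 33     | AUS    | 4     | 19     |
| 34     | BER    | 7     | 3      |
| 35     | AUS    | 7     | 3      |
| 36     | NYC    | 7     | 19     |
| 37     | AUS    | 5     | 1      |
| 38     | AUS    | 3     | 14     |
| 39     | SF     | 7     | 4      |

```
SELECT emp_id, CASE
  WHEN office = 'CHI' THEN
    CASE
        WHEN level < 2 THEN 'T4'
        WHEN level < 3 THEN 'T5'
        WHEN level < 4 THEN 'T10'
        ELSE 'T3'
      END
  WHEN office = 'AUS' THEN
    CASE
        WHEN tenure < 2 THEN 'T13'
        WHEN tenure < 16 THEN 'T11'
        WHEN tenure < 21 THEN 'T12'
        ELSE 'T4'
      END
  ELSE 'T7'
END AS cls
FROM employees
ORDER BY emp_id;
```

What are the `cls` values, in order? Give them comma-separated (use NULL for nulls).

emp_id=30: office='CHI' → inner[ELSE] → T3
emp_id=31: office='CHI' → inner[ELSE] → T3
emp_id=32: office='AUS' → inner[ELSE] → T4
emp_id=33: office='AUS' → inner[tenure < 21] → T12
emp_id=34: office='BER' → outer ELSE → T7
emp_id=35: office='AUS' → inner[tenure < 16] → T11
emp_id=36: office='NYC' → outer ELSE → T7
emp_id=37: office='AUS' → inner[tenure < 2] → T13
emp_id=38: office='AUS' → inner[tenure < 16] → T11
emp_id=39: office='SF' → outer ELSE → T7

T3, T3, T4, T12, T7, T11, T7, T13, T11, T7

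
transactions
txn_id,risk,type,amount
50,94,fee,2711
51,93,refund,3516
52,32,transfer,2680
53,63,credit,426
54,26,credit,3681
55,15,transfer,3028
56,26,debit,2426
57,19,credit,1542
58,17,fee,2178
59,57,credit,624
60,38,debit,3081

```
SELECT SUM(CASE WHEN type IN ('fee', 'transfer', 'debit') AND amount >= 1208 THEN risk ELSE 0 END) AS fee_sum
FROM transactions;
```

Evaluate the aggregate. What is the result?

222

txn_id=50: ✓ → 94
txn_id=51: ✗
txn_id=52: ✓ → 32
txn_id=53: ✗
txn_id=54: ✗
txn_id=55: ✓ → 15
txn_id=56: ✓ → 26
txn_id=57: ✗
txn_id=58: ✓ → 17
txn_id=59: ✗
txn_id=60: ✓ → 38
fee_sum = 94 + 32 + 15 + 26 + 17 + 38 = 222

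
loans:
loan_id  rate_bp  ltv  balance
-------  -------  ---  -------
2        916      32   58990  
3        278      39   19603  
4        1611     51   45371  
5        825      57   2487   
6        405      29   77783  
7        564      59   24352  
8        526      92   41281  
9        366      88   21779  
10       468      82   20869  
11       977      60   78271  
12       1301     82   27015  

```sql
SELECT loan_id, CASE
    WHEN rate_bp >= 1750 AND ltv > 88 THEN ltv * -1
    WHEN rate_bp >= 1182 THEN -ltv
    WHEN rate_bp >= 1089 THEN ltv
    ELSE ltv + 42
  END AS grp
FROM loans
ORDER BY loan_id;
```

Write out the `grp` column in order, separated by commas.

74, 81, -51, 99, 71, 101, 134, 130, 124, 102, -82

loan_id=2: ELSE → 74
loan_id=3: ELSE → 81
loan_id=4: rate_bp >= 1182 → -51
loan_id=5: ELSE → 99
loan_id=6: ELSE → 71
loan_id=7: ELSE → 101
loan_id=8: ELSE → 134
loan_id=9: ELSE → 130
loan_id=10: ELSE → 124
loan_id=11: ELSE → 102
loan_id=12: rate_bp >= 1182 → -82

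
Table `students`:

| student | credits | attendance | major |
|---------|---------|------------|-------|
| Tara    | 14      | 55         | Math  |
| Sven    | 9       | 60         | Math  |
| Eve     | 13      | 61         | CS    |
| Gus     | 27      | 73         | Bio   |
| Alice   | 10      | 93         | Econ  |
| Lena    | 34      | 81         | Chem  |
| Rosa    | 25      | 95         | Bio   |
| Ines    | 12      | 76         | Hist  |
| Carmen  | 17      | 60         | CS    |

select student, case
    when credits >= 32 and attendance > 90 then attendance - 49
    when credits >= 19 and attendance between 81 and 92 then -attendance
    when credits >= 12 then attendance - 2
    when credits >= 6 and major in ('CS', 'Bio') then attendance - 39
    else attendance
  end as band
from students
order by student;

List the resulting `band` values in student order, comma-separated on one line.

student=Alice: ELSE → 93
student=Carmen: credits >= 12 → 58
student=Eve: credits >= 12 → 59
student=Gus: credits >= 12 → 71
student=Ines: credits >= 12 → 74
student=Lena: credits >= 19 and attendance between 81 and 92 → -81
student=Rosa: credits >= 12 → 93
student=Sven: ELSE → 60
student=Tara: credits >= 12 → 53

93, 58, 59, 71, 74, -81, 93, 60, 53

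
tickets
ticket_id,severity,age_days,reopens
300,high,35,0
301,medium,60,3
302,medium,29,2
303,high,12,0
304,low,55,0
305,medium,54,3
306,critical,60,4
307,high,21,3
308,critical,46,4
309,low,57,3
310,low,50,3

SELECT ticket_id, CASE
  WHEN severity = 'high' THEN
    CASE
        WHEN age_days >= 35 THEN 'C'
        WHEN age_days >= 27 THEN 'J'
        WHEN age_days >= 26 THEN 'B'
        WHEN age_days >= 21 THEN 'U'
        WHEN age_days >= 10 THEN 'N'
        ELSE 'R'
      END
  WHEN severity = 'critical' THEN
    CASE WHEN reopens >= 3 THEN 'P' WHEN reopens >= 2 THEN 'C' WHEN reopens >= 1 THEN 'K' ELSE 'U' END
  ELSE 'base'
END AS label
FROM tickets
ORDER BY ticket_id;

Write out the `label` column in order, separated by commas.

ticket_id=300: severity='high' → inner[age_days >= 35] → C
ticket_id=301: severity='medium' → outer ELSE → base
ticket_id=302: severity='medium' → outer ELSE → base
ticket_id=303: severity='high' → inner[age_days >= 10] → N
ticket_id=304: severity='low' → outer ELSE → base
ticket_id=305: severity='medium' → outer ELSE → base
ticket_id=306: severity='critical' → inner[reopens >= 3] → P
ticket_id=307: severity='high' → inner[age_days >= 21] → U
ticket_id=308: severity='critical' → inner[reopens >= 3] → P
ticket_id=309: severity='low' → outer ELSE → base
ticket_id=310: severity='low' → outer ELSE → base

C, base, base, N, base, base, P, U, P, base, base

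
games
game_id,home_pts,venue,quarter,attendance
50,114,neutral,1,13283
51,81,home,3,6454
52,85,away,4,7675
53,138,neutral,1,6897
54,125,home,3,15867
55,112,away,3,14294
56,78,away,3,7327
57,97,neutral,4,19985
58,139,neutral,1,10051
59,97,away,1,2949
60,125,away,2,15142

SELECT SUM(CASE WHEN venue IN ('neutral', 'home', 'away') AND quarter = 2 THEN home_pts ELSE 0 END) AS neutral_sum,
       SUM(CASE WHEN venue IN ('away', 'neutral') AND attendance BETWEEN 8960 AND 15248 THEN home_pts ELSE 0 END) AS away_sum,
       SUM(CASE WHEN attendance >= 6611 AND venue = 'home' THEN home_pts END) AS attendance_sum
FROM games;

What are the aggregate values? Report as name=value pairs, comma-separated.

neutral_sum=125, away_sum=490, attendance_sum=125

[neutral_sum: venue IN ('neutral', 'home', 'away') AND quarter = 2]
game_id=50: ✗
game_id=51: ✗
game_id=52: ✗
game_id=53: ✗
game_id=54: ✗
game_id=55: ✗
game_id=56: ✗
game_id=57: ✗
game_id=58: ✗
game_id=59: ✗
game_id=60: ✓ → 125
neutral_sum = 125
—
[away_sum: venue IN ('away', 'neutral') AND attendance BETWEEN 8960 AND 15248]
game_id=50: ✓ → 114
game_id=51: ✗
game_id=52: ✗
game_id=53: ✗
game_id=54: ✗
game_id=55: ✓ → 112
game_id=56: ✗
game_id=57: ✗
game_id=58: ✓ → 139
game_id=59: ✗
game_id=60: ✓ → 125
away_sum = 114 + 112 + 139 + 125 = 490
—
[attendance_sum: attendance >= 6611 AND venue = 'home']
game_id=50: ✗
game_id=51: ✗
game_id=52: ✗
game_id=53: ✗
game_id=54: ✓ → 125
game_id=55: ✗
game_id=56: ✗
game_id=57: ✗
game_id=58: ✗
game_id=59: ✗
game_id=60: ✗
attendance_sum = 125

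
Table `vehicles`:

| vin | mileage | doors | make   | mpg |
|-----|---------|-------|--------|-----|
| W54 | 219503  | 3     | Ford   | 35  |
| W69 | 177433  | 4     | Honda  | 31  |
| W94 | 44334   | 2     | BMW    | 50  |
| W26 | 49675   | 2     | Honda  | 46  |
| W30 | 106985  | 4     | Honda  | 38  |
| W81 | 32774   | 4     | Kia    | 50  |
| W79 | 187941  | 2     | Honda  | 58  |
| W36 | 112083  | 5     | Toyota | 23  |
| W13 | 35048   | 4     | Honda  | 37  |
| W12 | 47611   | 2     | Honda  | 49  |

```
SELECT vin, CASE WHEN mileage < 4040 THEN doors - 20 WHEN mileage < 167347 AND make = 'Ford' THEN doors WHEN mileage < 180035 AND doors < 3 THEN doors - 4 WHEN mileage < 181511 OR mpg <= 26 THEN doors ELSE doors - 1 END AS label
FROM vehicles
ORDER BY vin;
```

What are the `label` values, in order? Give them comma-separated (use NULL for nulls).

vin=W12: mileage < 180035 AND doors < 3 → -2
vin=W13: mileage < 181511 OR mpg <= 26 → 4
vin=W26: mileage < 180035 AND doors < 3 → -2
vin=W30: mileage < 181511 OR mpg <= 26 → 4
vin=W36: mileage < 181511 OR mpg <= 26 → 5
vin=W54: ELSE → 2
vin=W69: mileage < 181511 OR mpg <= 26 → 4
vin=W79: ELSE → 1
vin=W81: mileage < 181511 OR mpg <= 26 → 4
vin=W94: mileage < 180035 AND doors < 3 → -2

-2, 4, -2, 4, 5, 2, 4, 1, 4, -2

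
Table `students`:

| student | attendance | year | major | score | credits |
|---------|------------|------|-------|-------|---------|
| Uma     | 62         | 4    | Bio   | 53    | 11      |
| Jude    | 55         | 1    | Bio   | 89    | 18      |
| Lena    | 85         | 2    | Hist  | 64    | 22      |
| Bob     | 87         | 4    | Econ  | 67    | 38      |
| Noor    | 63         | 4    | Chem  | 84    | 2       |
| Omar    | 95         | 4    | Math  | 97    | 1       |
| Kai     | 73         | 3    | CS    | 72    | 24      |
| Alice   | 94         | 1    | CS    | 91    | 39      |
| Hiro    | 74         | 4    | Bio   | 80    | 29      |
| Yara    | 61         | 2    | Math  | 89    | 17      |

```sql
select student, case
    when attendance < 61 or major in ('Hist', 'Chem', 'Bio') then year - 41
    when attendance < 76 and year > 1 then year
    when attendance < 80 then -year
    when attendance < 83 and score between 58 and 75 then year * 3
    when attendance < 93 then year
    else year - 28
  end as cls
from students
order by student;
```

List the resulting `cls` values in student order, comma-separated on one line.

student=Alice: ELSE → -27
student=Bob: attendance < 93 → 4
student=Hiro: attendance < 61 or major in ('Hist', 'Chem', 'Bio') → -37
student=Jude: attendance < 61 or major in ('Hist', 'Chem', 'Bio') → -40
student=Kai: attendance < 76 and year > 1 → 3
student=Lena: attendance < 61 or major in ('Hist', 'Chem', 'Bio') → -39
student=Noor: attendance < 61 or major in ('Hist', 'Chem', 'Bio') → -37
student=Omar: ELSE → -24
student=Uma: attendance < 61 or major in ('Hist', 'Chem', 'Bio') → -37
student=Yara: attendance < 76 and year > 1 → 2

-27, 4, -37, -40, 3, -39, -37, -24, -37, 2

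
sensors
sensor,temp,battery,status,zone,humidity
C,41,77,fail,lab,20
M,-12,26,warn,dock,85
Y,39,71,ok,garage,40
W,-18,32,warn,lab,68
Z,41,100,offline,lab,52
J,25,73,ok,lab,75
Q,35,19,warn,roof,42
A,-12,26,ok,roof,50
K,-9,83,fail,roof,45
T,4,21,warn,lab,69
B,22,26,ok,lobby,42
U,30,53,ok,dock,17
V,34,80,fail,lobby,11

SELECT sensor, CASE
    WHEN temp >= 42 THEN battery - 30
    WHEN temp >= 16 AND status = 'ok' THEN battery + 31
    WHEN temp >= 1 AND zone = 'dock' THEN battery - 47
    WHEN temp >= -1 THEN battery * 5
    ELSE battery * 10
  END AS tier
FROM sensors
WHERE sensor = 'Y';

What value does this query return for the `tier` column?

102

sensor = Y: temp=39, battery=71, status=ok, zone=garage, humidity=40.
temp >= 42 → false
temp >= 16 AND status = 'ok' → true → 102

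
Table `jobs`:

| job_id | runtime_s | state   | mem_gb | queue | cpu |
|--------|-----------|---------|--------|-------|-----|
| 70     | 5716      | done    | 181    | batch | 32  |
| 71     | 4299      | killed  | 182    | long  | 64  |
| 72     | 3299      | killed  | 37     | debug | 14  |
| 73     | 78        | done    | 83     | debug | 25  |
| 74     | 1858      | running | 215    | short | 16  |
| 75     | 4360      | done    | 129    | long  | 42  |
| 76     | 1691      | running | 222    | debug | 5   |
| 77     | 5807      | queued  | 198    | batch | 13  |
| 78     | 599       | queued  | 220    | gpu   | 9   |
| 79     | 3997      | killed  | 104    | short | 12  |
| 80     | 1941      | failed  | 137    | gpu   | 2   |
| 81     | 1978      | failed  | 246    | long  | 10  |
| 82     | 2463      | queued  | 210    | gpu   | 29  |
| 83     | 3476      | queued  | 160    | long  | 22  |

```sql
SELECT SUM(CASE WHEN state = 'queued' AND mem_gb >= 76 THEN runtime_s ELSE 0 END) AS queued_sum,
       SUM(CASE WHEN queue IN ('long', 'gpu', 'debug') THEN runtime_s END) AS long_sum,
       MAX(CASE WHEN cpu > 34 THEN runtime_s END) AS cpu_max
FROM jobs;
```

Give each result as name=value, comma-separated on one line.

queued_sum=12345, long_sum=24184, cpu_max=4360

[queued_sum: state = 'queued' AND mem_gb >= 76]
job_id=70: ✗
job_id=71: ✗
job_id=72: ✗
job_id=73: ✗
job_id=74: ✗
job_id=75: ✗
job_id=76: ✗
job_id=77: ✓ → 5807
job_id=78: ✓ → 599
job_id=79: ✗
job_id=80: ✗
job_id=81: ✗
job_id=82: ✓ → 2463
job_id=83: ✓ → 3476
queued_sum = 5807 + 599 + 2463 + 3476 = 12345
—
[long_sum: queue IN ('long', 'gpu', 'debug')]
job_id=70: ✗
job_id=71: ✓ → 4299
job_id=72: ✓ → 3299
job_id=73: ✓ → 78
job_id=74: ✗
job_id=75: ✓ → 4360
job_id=76: ✓ → 1691
job_id=77: ✗
job_id=78: ✓ → 599
job_id=79: ✗
job_id=80: ✓ → 1941
job_id=81: ✓ → 1978
job_id=82: ✓ → 2463
job_id=83: ✓ → 3476
long_sum = 4299 + 3299 + 78 + 4360 + 1691 + 599 + 1941 + 1978 + 2463 + 3476 = 24184
—
[cpu_max: cpu > 34]
job_id=70: ✗
job_id=71: ✓ → 4299
job_id=72: ✗
job_id=73: ✗
job_id=74: ✗
job_id=75: ✓ → 4360
job_id=76: ✗
job_id=77: ✗
job_id=78: ✗
job_id=79: ✗
job_id=80: ✗
job_id=81: ✗
job_id=82: ✗
job_id=83: ✗
cpu_max = MAX(4299, 4360) = 4360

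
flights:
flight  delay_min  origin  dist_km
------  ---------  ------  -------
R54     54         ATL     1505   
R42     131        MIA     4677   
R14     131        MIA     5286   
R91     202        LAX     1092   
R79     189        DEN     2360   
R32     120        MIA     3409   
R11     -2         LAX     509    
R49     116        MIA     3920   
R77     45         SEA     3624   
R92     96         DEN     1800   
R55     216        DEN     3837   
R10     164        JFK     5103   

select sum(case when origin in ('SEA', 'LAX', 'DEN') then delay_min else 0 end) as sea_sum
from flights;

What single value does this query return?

746

flight=R54: ✗
flight=R42: ✗
flight=R14: ✗
flight=R91: ✓ → 202
flight=R79: ✓ → 189
flight=R32: ✗
flight=R11: ✓ → -2
flight=R49: ✗
flight=R77: ✓ → 45
flight=R92: ✓ → 96
flight=R55: ✓ → 216
flight=R10: ✗
sea_sum = 202 + 189 + -2 + 45 + 96 + 216 = 746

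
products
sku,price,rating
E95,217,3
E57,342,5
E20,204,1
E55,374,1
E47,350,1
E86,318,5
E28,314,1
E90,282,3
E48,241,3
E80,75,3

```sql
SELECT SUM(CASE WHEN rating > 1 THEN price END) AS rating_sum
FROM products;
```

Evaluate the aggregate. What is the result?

1475

sku=E95: ✓ → 217
sku=E57: ✓ → 342
sku=E20: ✗
sku=E55: ✗
sku=E47: ✗
sku=E86: ✓ → 318
sku=E28: ✗
sku=E90: ✓ → 282
sku=E48: ✓ → 241
sku=E80: ✓ → 75
rating_sum = 217 + 342 + 318 + 282 + 241 + 75 = 1475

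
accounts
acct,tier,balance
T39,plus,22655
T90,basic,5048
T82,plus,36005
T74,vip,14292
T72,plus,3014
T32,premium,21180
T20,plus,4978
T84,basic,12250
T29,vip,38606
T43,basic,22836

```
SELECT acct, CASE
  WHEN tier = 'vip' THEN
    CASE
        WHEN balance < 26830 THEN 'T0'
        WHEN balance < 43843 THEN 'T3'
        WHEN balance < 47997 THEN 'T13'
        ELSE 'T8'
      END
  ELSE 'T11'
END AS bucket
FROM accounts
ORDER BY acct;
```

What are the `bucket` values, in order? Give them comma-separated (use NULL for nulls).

T11, T3, T11, T11, T11, T11, T0, T11, T11, T11

acct=T20: tier='plus' → outer ELSE → T11
acct=T29: tier='vip' → inner[balance < 43843] → T3
acct=T32: tier='premium' → outer ELSE → T11
acct=T39: tier='plus' → outer ELSE → T11
acct=T43: tier='basic' → outer ELSE → T11
acct=T72: tier='plus' → outer ELSE → T11
acct=T74: tier='vip' → inner[balance < 26830] → T0
acct=T82: tier='plus' → outer ELSE → T11
acct=T84: tier='basic' → outer ELSE → T11
acct=T90: tier='basic' → outer ELSE → T11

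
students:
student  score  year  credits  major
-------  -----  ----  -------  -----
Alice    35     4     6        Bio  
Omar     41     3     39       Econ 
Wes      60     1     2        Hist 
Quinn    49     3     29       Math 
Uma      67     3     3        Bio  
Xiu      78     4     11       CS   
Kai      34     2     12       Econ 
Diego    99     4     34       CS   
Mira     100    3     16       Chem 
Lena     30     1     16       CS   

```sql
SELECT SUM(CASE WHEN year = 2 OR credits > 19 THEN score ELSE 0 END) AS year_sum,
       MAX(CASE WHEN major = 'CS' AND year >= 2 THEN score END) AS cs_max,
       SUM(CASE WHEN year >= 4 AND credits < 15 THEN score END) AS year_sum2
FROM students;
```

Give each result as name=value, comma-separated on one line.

year_sum=223, cs_max=99, year_sum2=113

[year_sum: year = 2 OR credits > 19]
student=Alice: ✗
student=Omar: ✓ → 41
student=Wes: ✗
student=Quinn: ✓ → 49
student=Uma: ✗
student=Xiu: ✗
student=Kai: ✓ → 34
student=Diego: ✓ → 99
student=Mira: ✗
student=Lena: ✗
year_sum = 41 + 49 + 34 + 99 = 223
—
[cs_max: major = 'CS' AND year >= 2]
student=Alice: ✗
student=Omar: ✗
student=Wes: ✗
student=Quinn: ✗
student=Uma: ✗
student=Xiu: ✓ → 78
student=Kai: ✗
student=Diego: ✓ → 99
student=Mira: ✗
student=Lena: ✗
cs_max = MAX(78, 99) = 99
—
[year_sum2: year >= 4 AND credits < 15]
student=Alice: ✓ → 35
student=Omar: ✗
student=Wes: ✗
student=Quinn: ✗
student=Uma: ✗
student=Xiu: ✓ → 78
student=Kai: ✗
student=Diego: ✗
student=Mira: ✗
student=Lena: ✗
year_sum2 = 35 + 78 = 113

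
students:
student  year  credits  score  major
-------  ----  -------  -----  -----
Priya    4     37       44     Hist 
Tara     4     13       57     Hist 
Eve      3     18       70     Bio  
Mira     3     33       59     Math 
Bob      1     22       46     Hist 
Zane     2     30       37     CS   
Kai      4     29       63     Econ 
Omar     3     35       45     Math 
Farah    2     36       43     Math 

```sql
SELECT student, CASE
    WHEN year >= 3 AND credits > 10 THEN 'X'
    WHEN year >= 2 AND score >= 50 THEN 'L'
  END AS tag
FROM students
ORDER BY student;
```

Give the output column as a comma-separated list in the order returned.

NULL, X, NULL, X, X, X, X, X, NULL

student=Bob: (no match → NULL) → NULL
student=Eve: year >= 3 AND credits > 10 → X
student=Farah: (no match → NULL) → NULL
student=Kai: year >= 3 AND credits > 10 → X
student=Mira: year >= 3 AND credits > 10 → X
student=Omar: year >= 3 AND credits > 10 → X
student=Priya: year >= 3 AND credits > 10 → X
student=Tara: year >= 3 AND credits > 10 → X
student=Zane: (no match → NULL) → NULL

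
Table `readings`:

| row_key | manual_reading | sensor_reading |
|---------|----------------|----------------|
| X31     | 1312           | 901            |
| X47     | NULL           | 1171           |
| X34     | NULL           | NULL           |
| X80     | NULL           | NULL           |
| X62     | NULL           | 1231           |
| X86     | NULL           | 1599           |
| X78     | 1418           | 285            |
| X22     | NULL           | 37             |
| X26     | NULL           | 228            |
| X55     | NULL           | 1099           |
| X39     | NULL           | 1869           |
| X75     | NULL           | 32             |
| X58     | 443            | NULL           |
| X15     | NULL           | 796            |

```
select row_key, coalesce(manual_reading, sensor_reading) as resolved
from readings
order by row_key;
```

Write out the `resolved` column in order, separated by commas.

796, 37, 228, 1312, NULL, 1869, 1171, 1099, 443, 1231, 32, 1418, NULL, 1599

row_key=X15: manual_reading=NULL, sensor_reading=796 → 796
row_key=X22: manual_reading=NULL, sensor_reading=37 → 37
row_key=X26: manual_reading=NULL, sensor_reading=228 → 228
row_key=X31: manual_reading=1312 → 1312
row_key=X34: manual_reading=NULL, sensor_reading=NULL (all NULL) → NULL
row_key=X39: manual_reading=NULL, sensor_reading=1869 → 1869
row_key=X47: manual_reading=NULL, sensor_reading=1171 → 1171
row_key=X55: manual_reading=NULL, sensor_reading=1099 → 1099
row_key=X58: manual_reading=443 → 443
row_key=X62: manual_reading=NULL, sensor_reading=1231 → 1231
row_key=X75: manual_reading=NULL, sensor_reading=32 → 32
row_key=X78: manual_reading=1418 → 1418
row_key=X80: manual_reading=NULL, sensor_reading=NULL (all NULL) → NULL
row_key=X86: manual_reading=NULL, sensor_reading=1599 → 1599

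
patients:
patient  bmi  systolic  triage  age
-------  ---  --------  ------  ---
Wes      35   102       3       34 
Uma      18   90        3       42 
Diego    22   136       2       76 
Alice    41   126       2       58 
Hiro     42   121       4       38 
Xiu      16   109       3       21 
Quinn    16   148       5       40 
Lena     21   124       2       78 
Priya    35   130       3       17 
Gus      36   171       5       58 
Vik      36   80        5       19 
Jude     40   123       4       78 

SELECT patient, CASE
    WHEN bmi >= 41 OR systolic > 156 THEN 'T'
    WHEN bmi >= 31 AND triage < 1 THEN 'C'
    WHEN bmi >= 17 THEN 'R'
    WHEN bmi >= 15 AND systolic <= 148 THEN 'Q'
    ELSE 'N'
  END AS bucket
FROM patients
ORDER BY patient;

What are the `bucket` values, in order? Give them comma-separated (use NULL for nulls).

patient=Alice: bmi >= 41 OR systolic > 156 → T
patient=Diego: bmi >= 17 → R
patient=Gus: bmi >= 41 OR systolic > 156 → T
patient=Hiro: bmi >= 41 OR systolic > 156 → T
patient=Jude: bmi >= 17 → R
patient=Lena: bmi >= 17 → R
patient=Priya: bmi >= 17 → R
patient=Quinn: bmi >= 15 AND systolic <= 148 → Q
patient=Uma: bmi >= 17 → R
patient=Vik: bmi >= 17 → R
patient=Wes: bmi >= 17 → R
patient=Xiu: bmi >= 15 AND systolic <= 148 → Q

T, R, T, T, R, R, R, Q, R, R, R, Q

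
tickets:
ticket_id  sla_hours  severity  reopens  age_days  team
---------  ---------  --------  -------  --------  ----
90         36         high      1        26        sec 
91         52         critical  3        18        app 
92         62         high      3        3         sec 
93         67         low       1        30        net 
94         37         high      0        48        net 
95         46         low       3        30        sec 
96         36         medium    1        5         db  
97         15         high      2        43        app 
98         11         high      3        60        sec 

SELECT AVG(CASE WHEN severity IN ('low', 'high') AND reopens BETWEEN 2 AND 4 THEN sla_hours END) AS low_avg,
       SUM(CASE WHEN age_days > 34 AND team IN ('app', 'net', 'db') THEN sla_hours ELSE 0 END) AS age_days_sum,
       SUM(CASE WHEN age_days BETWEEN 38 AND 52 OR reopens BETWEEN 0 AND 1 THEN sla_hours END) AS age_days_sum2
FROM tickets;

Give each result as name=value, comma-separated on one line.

[low_avg: severity IN ('low', 'high') AND reopens BETWEEN 2 AND 4]
ticket_id=90: ✗
ticket_id=91: ✗
ticket_id=92: ✓ → 62
ticket_id=93: ✗
ticket_id=94: ✗
ticket_id=95: ✓ → 46
ticket_id=96: ✗
ticket_id=97: ✓ → 15
ticket_id=98: ✓ → 11
low_avg = (62 + 46 + 15 + 11) / 4 = 33.5
—
[age_days_sum: age_days > 34 AND team IN ('app', 'net', 'db')]
ticket_id=90: ✗
ticket_id=91: ✗
ticket_id=92: ✗
ticket_id=93: ✗
ticket_id=94: ✓ → 37
ticket_id=95: ✗
ticket_id=96: ✗
ticket_id=97: ✓ → 15
ticket_id=98: ✗
age_days_sum = 37 + 15 = 52
—
[age_days_sum2: age_days BETWEEN 38 AND 52 OR reopens BETWEEN 0 AND 1]
ticket_id=90: ✓ → 36
ticket_id=91: ✗
ticket_id=92: ✗
ticket_id=93: ✓ → 67
ticket_id=94: ✓ → 37
ticket_id=95: ✗
ticket_id=96: ✓ → 36
ticket_id=97: ✓ → 15
ticket_id=98: ✗
age_days_sum2 = 36 + 67 + 37 + 36 + 15 = 191

low_avg=33.5, age_days_sum=52, age_days_sum2=191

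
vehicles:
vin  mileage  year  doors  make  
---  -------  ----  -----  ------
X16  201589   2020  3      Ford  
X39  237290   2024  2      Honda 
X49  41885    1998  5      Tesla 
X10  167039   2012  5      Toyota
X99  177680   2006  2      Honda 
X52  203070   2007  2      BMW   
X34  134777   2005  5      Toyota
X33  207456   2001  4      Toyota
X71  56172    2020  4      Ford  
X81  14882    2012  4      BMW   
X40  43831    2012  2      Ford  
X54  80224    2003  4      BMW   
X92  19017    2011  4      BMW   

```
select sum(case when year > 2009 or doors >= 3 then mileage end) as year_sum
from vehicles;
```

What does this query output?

1204162

vin=X16: ✓ → 201589
vin=X39: ✓ → 237290
vin=X49: ✓ → 41885
vin=X10: ✓ → 167039
vin=X99: ✗
vin=X52: ✗
vin=X34: ✓ → 134777
vin=X33: ✓ → 207456
vin=X71: ✓ → 56172
vin=X81: ✓ → 14882
vin=X40: ✓ → 43831
vin=X54: ✓ → 80224
vin=X92: ✓ → 19017
year_sum = 201589 + 237290 + 41885 + 167039 + 134777 + 207456 + 56172 + 14882 + 43831 + 80224 + 19017 = 1204162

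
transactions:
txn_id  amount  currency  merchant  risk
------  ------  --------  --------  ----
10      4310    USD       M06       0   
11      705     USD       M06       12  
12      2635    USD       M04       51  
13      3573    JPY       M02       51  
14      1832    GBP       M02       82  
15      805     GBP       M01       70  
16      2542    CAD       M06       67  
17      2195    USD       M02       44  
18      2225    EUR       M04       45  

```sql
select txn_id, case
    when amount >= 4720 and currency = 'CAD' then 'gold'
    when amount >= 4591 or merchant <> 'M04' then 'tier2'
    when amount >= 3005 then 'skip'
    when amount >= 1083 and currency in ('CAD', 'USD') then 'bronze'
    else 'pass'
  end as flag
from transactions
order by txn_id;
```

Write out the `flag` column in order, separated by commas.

txn_id=10: amount >= 4591 or merchant <> 'M04' → tier2
txn_id=11: amount >= 4591 or merchant <> 'M04' → tier2
txn_id=12: amount >= 1083 and currency in ('CAD', 'USD') → bronze
txn_id=13: amount >= 4591 or merchant <> 'M04' → tier2
txn_id=14: amount >= 4591 or merchant <> 'M04' → tier2
txn_id=15: amount >= 4591 or merchant <> 'M04' → tier2
txn_id=16: amount >= 4591 or merchant <> 'M04' → tier2
txn_id=17: amount >= 4591 or merchant <> 'M04' → tier2
txn_id=18: ELSE → pass

tier2, tier2, bronze, tier2, tier2, tier2, tier2, tier2, pass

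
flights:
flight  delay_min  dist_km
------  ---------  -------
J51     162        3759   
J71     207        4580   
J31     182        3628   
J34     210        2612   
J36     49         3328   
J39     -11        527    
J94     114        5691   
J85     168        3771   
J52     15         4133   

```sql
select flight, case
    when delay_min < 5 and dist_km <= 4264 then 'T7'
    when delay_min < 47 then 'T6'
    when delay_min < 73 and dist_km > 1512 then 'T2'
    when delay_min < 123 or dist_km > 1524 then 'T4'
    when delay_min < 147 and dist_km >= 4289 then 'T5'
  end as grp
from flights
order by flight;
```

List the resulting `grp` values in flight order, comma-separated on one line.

flight=J31: delay_min < 123 or dist_km > 1524 → T4
flight=J34: delay_min < 123 or dist_km > 1524 → T4
flight=J36: delay_min < 73 and dist_km > 1512 → T2
flight=J39: delay_min < 5 and dist_km <= 4264 → T7
flight=J51: delay_min < 123 or dist_km > 1524 → T4
flight=J52: delay_min < 47 → T6
flight=J71: delay_min < 123 or dist_km > 1524 → T4
flight=J85: delay_min < 123 or dist_km > 1524 → T4
flight=J94: delay_min < 123 or dist_km > 1524 → T4

T4, T4, T2, T7, T4, T6, T4, T4, T4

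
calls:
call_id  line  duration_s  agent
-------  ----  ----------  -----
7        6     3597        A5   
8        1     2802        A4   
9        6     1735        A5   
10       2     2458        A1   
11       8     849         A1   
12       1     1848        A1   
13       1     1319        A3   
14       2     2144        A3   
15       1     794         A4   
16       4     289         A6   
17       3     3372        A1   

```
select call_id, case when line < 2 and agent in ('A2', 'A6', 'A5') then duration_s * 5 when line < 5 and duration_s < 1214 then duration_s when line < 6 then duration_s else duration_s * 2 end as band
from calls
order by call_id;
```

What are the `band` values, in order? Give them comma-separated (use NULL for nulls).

call_id=7: ELSE → 7194
call_id=8: line < 6 → 2802
call_id=9: ELSE → 3470
call_id=10: line < 6 → 2458
call_id=11: ELSE → 1698
call_id=12: line < 6 → 1848
call_id=13: line < 6 → 1319
call_id=14: line < 6 → 2144
call_id=15: line < 5 and duration_s < 1214 → 794
call_id=16: line < 5 and duration_s < 1214 → 289
call_id=17: line < 6 → 3372

7194, 2802, 3470, 2458, 1698, 1848, 1319, 2144, 794, 289, 3372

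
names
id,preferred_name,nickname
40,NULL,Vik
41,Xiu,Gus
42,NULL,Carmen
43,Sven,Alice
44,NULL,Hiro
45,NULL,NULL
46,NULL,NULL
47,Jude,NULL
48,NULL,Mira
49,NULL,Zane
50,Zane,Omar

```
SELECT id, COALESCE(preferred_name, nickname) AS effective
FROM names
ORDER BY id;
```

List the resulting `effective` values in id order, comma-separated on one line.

id=40: preferred_name=NULL, nickname=Vik → Vik
id=41: preferred_name=Xiu → Xiu
id=42: preferred_name=NULL, nickname=Carmen → Carmen
id=43: preferred_name=Sven → Sven
id=44: preferred_name=NULL, nickname=Hiro → Hiro
id=45: preferred_name=NULL, nickname=NULL (all NULL) → NULL
id=46: preferred_name=NULL, nickname=NULL (all NULL) → NULL
id=47: preferred_name=Jude → Jude
id=48: preferred_name=NULL, nickname=Mira → Mira
id=49: preferred_name=NULL, nickname=Zane → Zane
id=50: preferred_name=Zane → Zane

Vik, Xiu, Carmen, Sven, Hiro, NULL, NULL, Jude, Mira, Zane, Zane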